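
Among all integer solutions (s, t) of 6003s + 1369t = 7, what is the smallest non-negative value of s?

Reduce mod 1369: 6003s ≡ 7 (mod 1369). With g = gcd(6003, 1369) = 1 dividing 7, divide through: 6003s ≡ 7 (mod 1369).
Since gcd(6003, 1369) = 1, s ≡ 7·(6003)⁻¹ ≡ 1156 (mod 1369). Smallest non-negative: 1156.

1156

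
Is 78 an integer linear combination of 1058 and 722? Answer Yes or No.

Yes

gcd(1058, 722): 1058 = 1·722 + 336; 722 = 2·336 + 50; 336 = 6·50 + 36; 50 = 1·36 + 14; 36 = 2·14 + 8; 14 = 1·8 + 6; 8 = 1·6 + 2; 6 = 3·2 + 0 → 2
2 divides 78, so a solution exists.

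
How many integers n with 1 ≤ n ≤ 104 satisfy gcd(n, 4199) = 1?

Prime factors of 4199: 13, 17, 19. Count integers ≤ 104 divisible by none of them.
By inclusion–exclusion: 104 − ⌊104/13⌋ − ⌊104/17⌋ − ⌊104/19⌋ + ⌊104/221⌋ + ⌊104/247⌋ + ⌊104/323⌋ − ⌊104/4199⌋ = 85.

85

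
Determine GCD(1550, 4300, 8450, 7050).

gcd(1550, 4300): 4300 = 2·1550 + 1200; 1550 = 1·1200 + 350; 1200 = 3·350 + 150; 350 = 2·150 + 50; 150 = 3·50 + 0 → 50
gcd(50, 8450): 8450 = 169·50 + 0 → 50
gcd(50, 7050): 7050 = 141·50 + 0 → 50

50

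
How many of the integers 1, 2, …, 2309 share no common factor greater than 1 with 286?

969

286 = 2·11·13. Inclusion–exclusion on these primes:
2309 − ⌊2309/2⌋ − ⌊2309/11⌋ − ⌊2309/13⌋ + ⌊2309/22⌋ + ⌊2309/26⌋ + ⌊2309/143⌋ − ⌊2309/286⌋ = 969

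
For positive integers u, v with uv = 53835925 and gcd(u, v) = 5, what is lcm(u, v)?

Since gcd(u,v)·lcm(u,v) = uv, lcm = 53835925/5 = 10767185.

10767185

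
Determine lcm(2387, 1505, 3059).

2387 = 7 · 11 · 31; 1505 = 5 · 7 · 43; 3059 = 7 · 19 · 23
lcm takes max exponent of each prime: 5 · 7 · 11 · 19 · 23 · 31 · 43 = 224270585

224270585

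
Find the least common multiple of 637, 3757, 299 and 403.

131258309

637 = 7² · 13; 3757 = 13 · 17²; 299 = 13 · 23; 403 = 13 · 31
lcm takes max exponent of each prime: 7² · 13 · 17² · 23 · 31 = 131258309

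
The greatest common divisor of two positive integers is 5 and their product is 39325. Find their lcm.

For any two positive integers, gcd × lcm equals their product. Hence lcm = 39325 / 5 = 7865.

7865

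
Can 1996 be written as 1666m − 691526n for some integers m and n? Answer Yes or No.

No

By Bézout, 1666m − 691526n = 1996 has integer solutions iff gcd(1666, 691526) | 1996.
Euclid: 691526 = 415·1666 + 136; 1666 = 12·136 + 34; 136 = 4·34 + 0. gcd = 34; 1996 mod 34 = 24. No.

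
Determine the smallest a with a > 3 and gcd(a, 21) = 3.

gcd(a, 21) = 3 forces 3 | a; write a = 3s. Then gcd(3s, 3·7) = 3·gcd(s, 7), so need gcd(s, 7) = 1.
3s > 3 gives s ≥ 2. The least s ≥ 2 coprime to 7 is 2, so a = 3·2 = 6.

6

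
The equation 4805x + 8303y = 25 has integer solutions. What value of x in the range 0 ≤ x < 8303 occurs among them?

1080

Reduce mod 8303: 4805x ≡ 25 (mod 8303). With g = gcd(4805, 8303) = 1 dividing 25, divide through: 4805x ≡ 25 (mod 8303).
Since gcd(4805, 8303) = 1, x ≡ 25·(4805)⁻¹ ≡ 1080 (mod 8303). Smallest non-negative: 1080.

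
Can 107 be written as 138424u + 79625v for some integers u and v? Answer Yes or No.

No

gcd(138424, 79625): 138424 = 1·79625 + 58799; 79625 = 1·58799 + 20826; 58799 = 2·20826 + 17147; 20826 = 1·17147 + 3679; 17147 = 4·3679 + 2431; 3679 = 1·2431 + 1248; 2431 = 1·1248 + 1183; 1248 = 1·1183 + 65; 1183 = 18·65 + 13; 65 = 5·13 + 0 → 13
13 does not divide 107, so a solution does not exist.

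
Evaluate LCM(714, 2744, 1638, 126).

5457816

714 = 2 · 3 · 7 · 17; 2744 = 2³ · 7³; 1638 = 2 · 3² · 7 · 13; 126 = 2 · 3² · 7
lcm takes max exponent of each prime: 2³ · 3² · 7³ · 13 · 17 = 5457816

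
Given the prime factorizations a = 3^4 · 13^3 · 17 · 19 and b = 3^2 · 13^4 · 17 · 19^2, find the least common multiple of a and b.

14197587417

max exponent per prime: 3^4 · 13^4 · 17 · 19^2 = 14197587417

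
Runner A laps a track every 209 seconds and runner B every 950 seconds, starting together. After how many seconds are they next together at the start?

10450

209 = 11 · 19; 950 = 2 · 5² · 19
max exponents: 2 · 5² · 11 · 19 = 10450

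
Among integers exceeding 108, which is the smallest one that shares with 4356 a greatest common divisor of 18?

126

gcd(x, 4356) = 18 forces 18 | x; write x = 18s. Then gcd(18s, 18·242) = 18·gcd(s, 242), so need gcd(s, 242) = 1.
18s > 108 gives s ≥ 7. The least s ≥ 7 coprime to 242 is 7, so x = 18·7 = 126.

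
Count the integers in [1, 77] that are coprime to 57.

49

Prime factors of 57: 3, 19. Count integers ≤ 77 divisible by none of them.
By inclusion–exclusion: 77 − ⌊77/3⌋ − ⌊77/19⌋ + ⌊77/57⌋ = 49.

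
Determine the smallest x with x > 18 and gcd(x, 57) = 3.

gcd(x, 57) = 3 forces 3 | x; write x = 3s. Then gcd(3s, 3·19) = 3·gcd(s, 19), so need gcd(s, 19) = 1.
3s > 18 gives s ≥ 7. The least s ≥ 7 coprime to 19 is 7, so x = 3·7 = 21.

21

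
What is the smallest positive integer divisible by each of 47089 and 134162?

gcd first: 134162 = 2·47089 + 39984; 47089 = 1·39984 + 7105; 39984 = 5·7105 + 4459; 7105 = 1·4459 + 2646; 4459 = 1·2646 + 1813; 2646 = 1·1813 + 833; 1813 = 2·833 + 147; 833 = 5·147 + 98; 147 = 1·98 + 49; 98 = 2·49 + 0 → gcd = 49
lcm = 47089·134162/gcd = 6317554418/49 = 128929682

128929682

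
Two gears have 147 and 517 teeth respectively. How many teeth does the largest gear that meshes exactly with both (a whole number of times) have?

147 = 3 · 7²
517 = 11 · 47
Common: 1 = 1

1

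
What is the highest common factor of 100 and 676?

100 = 2² · 5²
676 = 2² · 13²
Common: 2² = 4

4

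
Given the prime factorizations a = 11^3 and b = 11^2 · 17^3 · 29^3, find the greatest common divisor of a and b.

min exponent per shared prime: 11^2 = 121

121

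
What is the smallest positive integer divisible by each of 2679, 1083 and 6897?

lcm(2679, 1083) = 2679·1083/gcd = 2901357/57 = 50901
lcm(50901, 6897) = 50901·6897/gcd = 351064197/57 = 6159021

6159021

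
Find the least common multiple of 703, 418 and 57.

46398

703 = 19 · 37; 418 = 2 · 11 · 19; 57 = 3 · 19
lcm takes max exponent of each prime: 2 · 3 · 11 · 19 · 37 = 46398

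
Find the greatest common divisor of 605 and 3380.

5

Euclid: 3380 = 5·605 + 355; 605 = 1·355 + 250; 355 = 1·250 + 105; 250 = 2·105 + 40; 105 = 2·40 + 25; 40 = 1·25 + 15; 25 = 1·15 + 10; 15 = 1·10 + 5; 10 = 2·5 + 0. Last nonzero remainder: 5.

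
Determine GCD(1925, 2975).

Euclid: 2975 = 1·1925 + 1050; 1925 = 1·1050 + 875; 1050 = 1·875 + 175; 875 = 5·175 + 0. Last nonzero remainder: 175.

175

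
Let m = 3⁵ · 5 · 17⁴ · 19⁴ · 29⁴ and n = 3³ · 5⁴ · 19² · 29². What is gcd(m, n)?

min exponent per shared prime: 3³ · 5 · 19² · 29² = 40986135

40986135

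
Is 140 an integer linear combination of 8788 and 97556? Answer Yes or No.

gcd(8788, 97556): 97556 = 11·8788 + 888; 8788 = 9·888 + 796; 888 = 1·796 + 92; 796 = 8·92 + 60; 92 = 1·60 + 32; 60 = 1·32 + 28; 32 = 1·28 + 4; 28 = 7·4 + 0 → 4
4 divides 140, so a solution exists.

Yes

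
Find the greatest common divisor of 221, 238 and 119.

17

221 = 13 · 17; 238 = 2 · 7 · 17; 119 = 7 · 17
gcd takes min exponent of each prime: 17 = 17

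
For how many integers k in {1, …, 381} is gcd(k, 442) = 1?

442 = 2·13·17. Inclusion–exclusion on these primes:
381 − ⌊381/2⌋ − ⌊381/13⌋ − ⌊381/17⌋ + ⌊381/26⌋ + ⌊381/34⌋ + ⌊381/221⌋ − ⌊381/442⌋ = 166

166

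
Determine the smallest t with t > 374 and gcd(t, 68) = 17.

Multiples of 17 above 374: 17·23, 17·24, … . Need the cofactor coprime to 68/17 = 4.
Checking s = 23, 24, … the first with gcd(s, 4) = 1 is s = 23, giving 391.

391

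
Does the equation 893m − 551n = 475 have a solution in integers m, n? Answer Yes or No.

gcd(893, 551): 893 = 1·551 + 342; 551 = 1·342 + 209; 342 = 1·209 + 133; 209 = 1·133 + 76; 133 = 1·76 + 57; 76 = 1·57 + 19; 57 = 3·19 + 0 → 19
19 divides 475, so a solution exists.

Yes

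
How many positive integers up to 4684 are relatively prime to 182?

182 = 2·7·13. Inclusion–exclusion on these primes:
4684 − ⌊4684/2⌋ − ⌊4684/7⌋ − ⌊4684/13⌋ + ⌊4684/14⌋ + ⌊4684/26⌋ + ⌊4684/91⌋ − ⌊4684/182⌋ = 1853

1853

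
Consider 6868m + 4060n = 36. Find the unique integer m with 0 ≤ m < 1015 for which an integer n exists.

1002

gcd(6868, 4060) = 4 (Euclid: 6868 = 1·4060 + 2808; 4060 = 1·2808 + 1252; 2808 = 2·1252 + 304; 1252 = 4·304 + 36; 304 = 8·36 + 16; 36 = 2·16 + 4; 16 = 4·4 + 0), and 4 | 36.
Extended Euclid: 6868·(-227) + 4060·(384) = 4. Scale by 9: m₀ = -2043.
General solution m = m₀ + 1015t; reducing mod 1015 gives m = 1002 (and n = -1695).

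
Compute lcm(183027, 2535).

915135

gcd first: 183027 = 72·2535 + 507; 2535 = 5·507 + 0 → gcd = 507
lcm = 183027·2535/gcd = 463973445/507 = 915135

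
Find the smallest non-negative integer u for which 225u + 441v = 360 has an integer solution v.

gcd(225, 441) = 9 (Euclid: 441 = 1·225 + 216; 225 = 1·216 + 9; 216 = 24·9 + 0), and 9 | 360.
Extended Euclid: 225·(2) + 441·(-1) = 9. Scale by 40: u₀ = 80.
General solution u = u₀ + 49t; reducing mod 49 gives u = 31 (and v = -15).

31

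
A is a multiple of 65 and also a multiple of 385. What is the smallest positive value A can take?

5005

65 = 5 · 13; 385 = 5 · 7 · 11
max exponents: 5 · 7 · 11 · 13 = 5005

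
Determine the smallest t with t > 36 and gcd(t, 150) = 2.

Multiples of 2 above 36: 2·19, 2·20, … . Need the cofactor coprime to 150/2 = 75.
Checking s = 19, 20, … the first with gcd(s, 75) = 1 is s = 19, giving 38.

38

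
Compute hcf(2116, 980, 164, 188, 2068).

2116 = 2² · 23²; 980 = 2² · 5 · 7²; 164 = 2² · 41; 188 = 2² · 47; 2068 = 2² · 11 · 47
gcd takes min exponent of each prime: 2² = 4

4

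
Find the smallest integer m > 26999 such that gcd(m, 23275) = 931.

gcd(m, 23275) = 931 forces 931 | m; write m = 931s. Then gcd(931s, 931·25) = 931·gcd(s, 25), so need gcd(s, 25) = 1.
931s > 26999 gives s ≥ 30. The least s ≥ 30 coprime to 25 is 31, so m = 931·31 = 28861.

28861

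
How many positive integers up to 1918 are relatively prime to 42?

Prime factors of 42: 2, 3, 7. Count integers ≤ 1918 divisible by none of them.
By inclusion–exclusion: 1918 − ⌊1918/2⌋ − ⌊1918/3⌋ − ⌊1918/7⌋ + ⌊1918/6⌋ + ⌊1918/14⌋ + ⌊1918/21⌋ − ⌊1918/42⌋ = 548.

548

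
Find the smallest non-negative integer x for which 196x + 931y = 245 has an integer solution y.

6

Reduce mod 931: 196x ≡ 245 (mod 931). With g = gcd(196, 931) = 49 dividing 245, divide through: 4x ≡ 5 (mod 19).
Since gcd(4, 19) = 1, x ≡ 5·(4)⁻¹ ≡ 6 (mod 19). Smallest non-negative: 6.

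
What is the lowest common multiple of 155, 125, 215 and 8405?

280096625

155 = 5 · 31; 125 = 5³; 215 = 5 · 43; 8405 = 5 · 41²
lcm takes max exponent of each prime: 5³ · 31 · 41² · 43 = 280096625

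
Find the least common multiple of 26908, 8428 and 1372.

56695156

26908 = 2² · 7 · 31²; 8428 = 2² · 7² · 43; 1372 = 2² · 7³
lcm takes max exponent of each prime: 2² · 7³ · 31² · 43 = 56695156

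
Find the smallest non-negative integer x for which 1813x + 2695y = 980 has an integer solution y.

5

Reduce mod 2695: 1813x ≡ 980 (mod 2695). With g = gcd(1813, 2695) = 49 dividing 980, divide through: 37x ≡ 20 (mod 55).
Since gcd(37, 55) = 1, x ≡ 20·(37)⁻¹ ≡ 5 (mod 55). Smallest non-negative: 5.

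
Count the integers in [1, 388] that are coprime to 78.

119

78 = 2·3·13. Inclusion–exclusion on these primes:
388 − ⌊388/2⌋ − ⌊388/3⌋ − ⌊388/13⌋ + ⌊388/6⌋ + ⌊388/26⌋ + ⌊388/39⌋ − ⌊388/78⌋ = 119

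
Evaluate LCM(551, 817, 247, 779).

lcm(551, 817) = 551·817/gcd = 450167/19 = 23693
lcm(23693, 247) = 23693·247/gcd = 5852171/19 = 308009
lcm(308009, 779) = 308009·779/gcd = 239939011/19 = 12628369

12628369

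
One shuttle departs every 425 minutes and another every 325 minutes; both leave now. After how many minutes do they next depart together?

5525

gcd first: 425 = 1·325 + 100; 325 = 3·100 + 25; 100 = 4·25 + 0 → gcd = 25
lcm = 425·325/gcd = 138125/25 = 5525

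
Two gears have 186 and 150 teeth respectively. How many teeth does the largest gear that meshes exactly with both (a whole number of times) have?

186 = 2 · 3 · 31
150 = 2 · 3 · 5²
Common: 2 · 3 = 6

6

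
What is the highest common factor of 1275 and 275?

25

Euclid: 1275 = 4·275 + 175; 275 = 1·175 + 100; 175 = 1·100 + 75; 100 = 1·75 + 25; 75 = 3·25 + 0. Last nonzero remainder: 25.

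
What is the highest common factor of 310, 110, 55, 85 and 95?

5

310 = 2 · 5 · 31; 110 = 2 · 5 · 11; 55 = 5 · 11; 85 = 5 · 17; 95 = 5 · 19
gcd takes min exponent of each prime: 5 = 5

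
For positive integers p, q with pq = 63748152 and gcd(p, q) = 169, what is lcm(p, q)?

For any two positive integers, gcd × lcm equals their product. Hence lcm = 63748152 / 169 = 377208.

377208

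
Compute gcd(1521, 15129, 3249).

9

1521 = 3² · 13²; 15129 = 3² · 41²; 3249 = 3² · 19²
gcd takes min exponent of each prime: 3² = 9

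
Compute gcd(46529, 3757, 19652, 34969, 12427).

289

gcd(46529, 3757): 46529 = 12·3757 + 1445; 3757 = 2·1445 + 867; 1445 = 1·867 + 578; 867 = 1·578 + 289; 578 = 2·289 + 0 → 289
gcd(289, 19652): 19652 = 68·289 + 0 → 289
gcd(289, 34969): 34969 = 121·289 + 0 → 289
gcd(289, 12427): 12427 = 43·289 + 0 → 289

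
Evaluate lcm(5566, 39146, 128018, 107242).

lcm(5566, 39146) = 5566·39146/gcd = 217886636/46 = 4736666
lcm(4736666, 128018) = 4736666·128018/gcd = 606378507988/128018 = 4736666
lcm(4736666, 107242) = 4736666·107242/gcd = 507969535172/2 = 253984767586

253984767586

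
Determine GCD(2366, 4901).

169

2366 = 2 · 7 · 13²
4901 = 13² · 29
Common: 13² = 169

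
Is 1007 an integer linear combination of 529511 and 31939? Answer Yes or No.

By Bézout, 529511x + 31939y = 1007 has integer solutions iff gcd(529511, 31939) | 1007.
Euclid: 529511 = 16·31939 + 18487; 31939 = 1·18487 + 13452; 18487 = 1·13452 + 5035; 13452 = 2·5035 + 3382; 5035 = 1·3382 + 1653; 3382 = 2·1653 + 76; 1653 = 21·76 + 57; 76 = 1·57 + 19; 57 = 3·19 + 0. gcd = 19; 1007 mod 19 = 0. Yes.

Yes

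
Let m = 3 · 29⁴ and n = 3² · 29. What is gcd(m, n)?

87

min exponent per shared prime: 3 · 29 = 87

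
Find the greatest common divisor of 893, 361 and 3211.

19

893 = 19 · 47; 361 = 19²; 3211 = 13² · 19
gcd takes min exponent of each prime: 19 = 19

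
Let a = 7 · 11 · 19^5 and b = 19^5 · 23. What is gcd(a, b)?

2476099

min exponent per shared prime: 19^5 = 2476099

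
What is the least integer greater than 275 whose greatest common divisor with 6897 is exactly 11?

286

gcd(m, 6897) = 11 forces 11 | m; write m = 11s. Then gcd(11s, 11·627) = 11·gcd(s, 627), so need gcd(s, 627) = 1.
11s > 275 gives s ≥ 26. The least s ≥ 26 coprime to 627 is 26, so m = 11·26 = 286.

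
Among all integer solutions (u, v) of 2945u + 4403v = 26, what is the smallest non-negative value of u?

610

gcd(2945, 4403) = 1 (Euclid: 4403 = 1·2945 + 1458; 2945 = 2·1458 + 29; 1458 = 50·29 + 8; 29 = 3·8 + 5; 8 = 1·5 + 3; 5 = 1·3 + 2; 3 = 1·2 + 1; 2 = 2·1 + 0), and 1 | 26.
Extended Euclid: 2945·(-1670) + 4403·(1117) = 1. Scale by 26: u₀ = -43420.
General solution u = u₀ + 4403t; reducing mod 4403 gives u = 610 (and v = -408).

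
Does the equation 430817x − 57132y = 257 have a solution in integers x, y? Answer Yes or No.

By Bézout, 430817x − 57132y = 257 has integer solutions iff gcd(430817, 57132) | 257.
Euclid: 430817 = 7·57132 + 30893; 57132 = 1·30893 + 26239; 30893 = 1·26239 + 4654; 26239 = 5·4654 + 2969; 4654 = 1·2969 + 1685; 2969 = 1·1685 + 1284; 1685 = 1·1284 + 401; 1284 = 3·401 + 81; 401 = 4·81 + 77; 81 = 1·77 + 4; 77 = 19·4 + 1; 4 = 4·1 + 0. gcd = 1; 257 mod 1 = 0. Yes.

Yes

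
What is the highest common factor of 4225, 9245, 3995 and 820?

gcd(4225, 9245): 9245 = 2·4225 + 795; 4225 = 5·795 + 250; 795 = 3·250 + 45; 250 = 5·45 + 25; 45 = 1·25 + 20; 25 = 1·20 + 5; 20 = 4·5 + 0 → 5
gcd(5, 3995): 3995 = 799·5 + 0 → 5
gcd(5, 820): 820 = 164·5 + 0 → 5

5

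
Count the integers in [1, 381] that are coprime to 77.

77 = 7·11. Inclusion–exclusion on these primes:
381 − ⌊381/7⌋ − ⌊381/11⌋ + ⌊381/77⌋ = 297

297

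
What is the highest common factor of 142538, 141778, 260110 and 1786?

142538 = 2 · 11² · 19 · 31; 141778 = 2 · 7 · 13 · 19 · 41; 260110 = 2 · 5 · 19 · 37²; 1786 = 2 · 19 · 47
gcd takes min exponent of each prime: 2 · 19 = 38

38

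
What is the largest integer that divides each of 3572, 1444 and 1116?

4

gcd(3572, 1444): 3572 = 2·1444 + 684; 1444 = 2·684 + 76; 684 = 9·76 + 0 → 76
gcd(76, 1116): 1116 = 14·76 + 52; 76 = 1·52 + 24; 52 = 2·24 + 4; 24 = 6·4 + 0 → 4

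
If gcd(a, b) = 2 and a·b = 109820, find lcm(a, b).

54910

Since gcd(a,b)·lcm(a,b) = ab, lcm = 109820/2 = 54910.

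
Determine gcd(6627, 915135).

6627 = 3 · 47²
915135 = 3 · 5 · 13² · 19²
Common: 3 = 3

3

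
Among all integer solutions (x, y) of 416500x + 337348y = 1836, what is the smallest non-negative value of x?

1675

Reduce mod 337348: 416500x ≡ 1836 (mod 337348). With g = gcd(416500, 337348) = 68 dividing 1836, divide through: 6125x ≡ 27 (mod 4961).
Since gcd(6125, 4961) = 1, x ≡ 27·(6125)⁻¹ ≡ 1675 (mod 4961). Smallest non-negative: 1675.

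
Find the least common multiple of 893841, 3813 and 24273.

7232067531

893841 = 3 · 13² · 41 · 43; 3813 = 3 · 31 · 41; 24273 = 3³ · 29 · 31
lcm takes max exponent of each prime: 3³ · 13² · 29 · 31 · 41 · 43 = 7232067531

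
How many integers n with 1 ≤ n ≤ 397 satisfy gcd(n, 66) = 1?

Prime factors of 66: 2, 3, 11. Count integers ≤ 397 divisible by none of them.
By inclusion–exclusion: 397 − ⌊397/2⌋ − ⌊397/3⌋ − ⌊397/11⌋ + ⌊397/6⌋ + ⌊397/22⌋ + ⌊397/33⌋ − ⌊397/66⌋ = 121.

121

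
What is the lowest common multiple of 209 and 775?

209 = 11 · 19; 775 = 5² · 31
max exponents: 5² · 11 · 19 · 31 = 161975

161975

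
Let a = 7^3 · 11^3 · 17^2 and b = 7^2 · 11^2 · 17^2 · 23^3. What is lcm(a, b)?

max exponent per prime: 7^3 · 11^3 · 17^2 · 23^3 = 1605290096179

1605290096179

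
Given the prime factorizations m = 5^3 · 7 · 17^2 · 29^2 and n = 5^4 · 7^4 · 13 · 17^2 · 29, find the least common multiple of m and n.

4741430273125

max exponent per prime: 5^4 · 7^4 · 13 · 17^2 · 29^2 = 4741430273125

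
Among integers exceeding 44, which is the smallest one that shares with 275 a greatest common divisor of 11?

gcd(a, 275) = 11 forces 11 | a; write a = 11s. Then gcd(11s, 11·25) = 11·gcd(s, 25), so need gcd(s, 25) = 1.
11s > 44 gives s ≥ 5. The least s ≥ 5 coprime to 25 is 6, so a = 11·6 = 66.

66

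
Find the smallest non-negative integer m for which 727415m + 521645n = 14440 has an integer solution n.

284

Reduce mod 521645: 727415m ≡ 14440 (mod 521645). With g = gcd(727415, 521645) = 1805 dividing 14440, divide through: 403m ≡ 8 (mod 289).
Since gcd(403, 289) = 1, m ≡ 8·(403)⁻¹ ≡ 284 (mod 289). Smallest non-negative: 284.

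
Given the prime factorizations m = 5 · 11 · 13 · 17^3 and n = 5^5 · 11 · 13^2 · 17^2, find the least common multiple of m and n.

28541459375

max exponent per prime: 5^5 · 11 · 13^2 · 17^3 = 28541459375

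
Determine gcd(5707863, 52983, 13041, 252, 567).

63

gcd(5707863, 52983): 5707863 = 107·52983 + 38682; 52983 = 1·38682 + 14301; 38682 = 2·14301 + 10080; 14301 = 1·10080 + 4221; 10080 = 2·4221 + 1638; 4221 = 2·1638 + 945; 1638 = 1·945 + 693; 945 = 1·693 + 252; 693 = 2·252 + 189; 252 = 1·189 + 63; 189 = 3·63 + 0 → 63
gcd(63, 13041): 13041 = 207·63 + 0 → 63
gcd(63, 252): 252 = 4·63 + 0 → 63
gcd(63, 567): 567 = 9·63 + 0 → 63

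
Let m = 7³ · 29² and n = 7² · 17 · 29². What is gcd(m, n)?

min exponent per shared prime: 7² · 29² = 41209

41209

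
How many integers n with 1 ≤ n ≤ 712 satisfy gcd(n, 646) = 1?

317

Prime factors of 646: 2, 17, 19. Count integers ≤ 712 divisible by none of them.
By inclusion–exclusion: 712 − ⌊712/2⌋ − ⌊712/17⌋ − ⌊712/19⌋ + ⌊712/34⌋ + ⌊712/38⌋ + ⌊712/323⌋ − ⌊712/646⌋ = 317.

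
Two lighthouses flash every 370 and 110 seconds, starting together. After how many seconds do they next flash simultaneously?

gcd first: 370 = 3·110 + 40; 110 = 2·40 + 30; 40 = 1·30 + 10; 30 = 3·10 + 0 → gcd = 10
lcm = 370·110/gcd = 40700/10 = 4070

4070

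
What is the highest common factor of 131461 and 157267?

131461 = 11 · 17 · 19 · 37
157267 = 11 · 17 · 29²
Common: 11 · 17 = 187

187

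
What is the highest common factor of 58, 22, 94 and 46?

gcd(58, 22): 58 = 2·22 + 14; 22 = 1·14 + 8; 14 = 1·8 + 6; 8 = 1·6 + 2; 6 = 3·2 + 0 → 2
gcd(2, 94): 94 = 47·2 + 0 → 2
gcd(2, 46): 46 = 23·2 + 0 → 2

2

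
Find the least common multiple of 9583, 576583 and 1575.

177601978575

lcm(9583, 576583) = 9583·576583/gcd = 5525394889/7 = 789342127
lcm(789342127, 1575) = 789342127·1575/gcd = 1243213850025/7 = 177601978575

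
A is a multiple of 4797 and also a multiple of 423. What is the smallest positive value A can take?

225459

gcd first: 4797 = 11·423 + 144; 423 = 2·144 + 135; 144 = 1·135 + 9; 135 = 15·9 + 0 → gcd = 9
lcm = 4797·423/gcd = 2029131/9 = 225459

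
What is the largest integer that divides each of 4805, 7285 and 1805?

4805 = 5 · 31²; 7285 = 5 · 31 · 47; 1805 = 5 · 19²
gcd takes min exponent of each prime: 5 = 5

5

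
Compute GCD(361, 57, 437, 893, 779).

19

361 = 19²; 57 = 3 · 19; 437 = 19 · 23; 893 = 19 · 47; 779 = 19 · 41
gcd takes min exponent of each prime: 19 = 19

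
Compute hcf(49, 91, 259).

7

gcd(49, 91): 91 = 1·49 + 42; 49 = 1·42 + 7; 42 = 6·7 + 0 → 7
gcd(7, 259): 259 = 37·7 + 0 → 7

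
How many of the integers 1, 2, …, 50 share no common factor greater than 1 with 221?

Prime factors of 221: 13, 17. Count integers ≤ 50 divisible by none of them.
By inclusion–exclusion: 50 − ⌊50/13⌋ − ⌊50/17⌋ + ⌊50/221⌋ = 45.

45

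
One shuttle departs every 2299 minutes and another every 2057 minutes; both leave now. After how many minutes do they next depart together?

2299 = 11² · 19; 2057 = 11² · 17
max exponents: 11² · 17 · 19 = 39083

39083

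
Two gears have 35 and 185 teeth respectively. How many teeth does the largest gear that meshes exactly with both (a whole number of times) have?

5

Euclid: 185 = 5·35 + 10; 35 = 3·10 + 5; 10 = 2·5 + 0. Last nonzero remainder: 5.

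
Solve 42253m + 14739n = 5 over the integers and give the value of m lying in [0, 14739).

Reduce mod 14739: 42253m ≡ 5 (mod 14739). With g = gcd(42253, 14739) = 1 dividing 5, divide through: 42253m ≡ 5 (mod 14739).
Since gcd(42253, 14739) = 1, m ≡ 5·(42253)⁻¹ ≡ 10649 (mod 14739). Smallest non-negative: 10649.

10649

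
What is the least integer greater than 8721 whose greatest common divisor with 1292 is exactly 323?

9367

gcd(m, 1292) = 323 forces 323 | m; write m = 323s. Then gcd(323s, 323·4) = 323·gcd(s, 4), so need gcd(s, 4) = 1.
323s > 8721 gives s ≥ 28. The least s ≥ 28 coprime to 4 is 29, so m = 323·29 = 9367.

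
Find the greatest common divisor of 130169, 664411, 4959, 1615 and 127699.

19

130169 = 13 · 17 · 19 · 31; 664411 = 11² · 17² · 19; 4959 = 3² · 19 · 29; 1615 = 5 · 17 · 19; 127699 = 11 · 13 · 19 · 47
gcd takes min exponent of each prime: 19 = 19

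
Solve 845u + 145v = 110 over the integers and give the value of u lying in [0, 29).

Reduce mod 145: 845u ≡ 110 (mod 145). With g = gcd(845, 145) = 5 dividing 110, divide through: 169u ≡ 22 (mod 29).
Since gcd(169, 29) = 1, u ≡ 22·(169)⁻¹ ≡ 13 (mod 29). Smallest non-negative: 13.

13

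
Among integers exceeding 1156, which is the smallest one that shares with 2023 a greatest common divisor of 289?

1445

gcd(a, 2023) = 289 forces 289 | a; write a = 289s. Then gcd(289s, 289·7) = 289·gcd(s, 7), so need gcd(s, 7) = 1.
289s > 1156 gives s ≥ 5. The least s ≥ 5 coprime to 7 is 5, so a = 289·5 = 1445.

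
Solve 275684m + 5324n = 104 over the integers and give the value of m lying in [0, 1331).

965

Reduce mod 5324: 275684m ≡ 104 (mod 5324). With g = gcd(275684, 5324) = 4 dividing 104, divide through: 68921m ≡ 26 (mod 1331).
Since gcd(68921, 1331) = 1, m ≡ 26·(68921)⁻¹ ≡ 965 (mod 1331). Smallest non-negative: 965.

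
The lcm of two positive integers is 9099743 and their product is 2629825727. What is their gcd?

From gcd × lcm = pq: gcd = 2629825727 / 9099743 = 289.

289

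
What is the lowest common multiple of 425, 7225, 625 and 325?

2348125

425 = 5² · 17; 7225 = 5² · 17²; 625 = 5⁴; 325 = 5² · 13
lcm takes max exponent of each prime: 5⁴ · 13 · 17² = 2348125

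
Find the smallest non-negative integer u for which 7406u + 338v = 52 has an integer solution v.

Reduce mod 338: 7406u ≡ 52 (mod 338). With g = gcd(7406, 338) = 2 dividing 52, divide through: 3703u ≡ 26 (mod 169).
Since gcd(3703, 169) = 1, u ≡ 26·(3703)⁻¹ ≡ 156 (mod 169). Smallest non-negative: 156.

156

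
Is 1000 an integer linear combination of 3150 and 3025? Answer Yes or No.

By Bézout, 3150u − 3025v = 1000 has integer solutions iff gcd(3150, 3025) | 1000.
Euclid: 3150 = 1·3025 + 125; 3025 = 24·125 + 25; 125 = 5·25 + 0. gcd = 25; 1000 mod 25 = 0. Yes.

Yes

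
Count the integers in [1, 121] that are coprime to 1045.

83

1045 = 5·11·19. Inclusion–exclusion on these primes:
121 − ⌊121/5⌋ − ⌊121/11⌋ − ⌊121/19⌋ + ⌊121/55⌋ + ⌊121/95⌋ + ⌊121/209⌋ − ⌊121/1045⌋ = 83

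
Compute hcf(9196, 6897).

9196 = 2² · 11² · 19
6897 = 3 · 11² · 19
Common: 11² · 19 = 2299

2299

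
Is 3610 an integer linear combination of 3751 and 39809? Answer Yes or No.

No

gcd(3751, 39809): 39809 = 10·3751 + 2299; 3751 = 1·2299 + 1452; 2299 = 1·1452 + 847; 1452 = 1·847 + 605; 847 = 1·605 + 242; 605 = 2·242 + 121; 242 = 2·121 + 0 → 121
121 does not divide 3610, so a solution does not exist.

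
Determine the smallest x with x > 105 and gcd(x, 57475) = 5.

115

gcd(x, 57475) = 5 forces 5 | x; write x = 5s. Then gcd(5s, 5·11495) = 5·gcd(s, 11495), so need gcd(s, 11495) = 1.
5s > 105 gives s ≥ 22. The least s ≥ 22 coprime to 11495 is 23, so x = 5·23 = 115.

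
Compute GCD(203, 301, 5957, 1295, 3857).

gcd(203, 301): 301 = 1·203 + 98; 203 = 2·98 + 7; 98 = 14·7 + 0 → 7
gcd(7, 5957): 5957 = 851·7 + 0 → 7
gcd(7, 1295): 1295 = 185·7 + 0 → 7
gcd(7, 3857): 3857 = 551·7 + 0 → 7

7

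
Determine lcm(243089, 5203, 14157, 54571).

13452788349

lcm(243089, 5203) = 243089·5203/gcd = 1264792067/121 = 10452827
lcm(10452827, 14157) = 10452827·14157/gcd = 147980671839/121 = 1222980759
lcm(1222980759, 54571) = 1222980759·54571/gcd = 66739282999389/4961 = 13452788349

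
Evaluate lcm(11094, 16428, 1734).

lcm(11094, 16428) = 11094·16428/gcd = 182252232/6 = 30375372
lcm(30375372, 1734) = 30375372·1734/gcd = 52670895048/6 = 8778482508

8778482508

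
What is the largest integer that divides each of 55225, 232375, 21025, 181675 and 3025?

25

55225 = 5² · 47²; 232375 = 5³ · 11 · 13²; 21025 = 5² · 29²; 181675 = 5² · 13² · 43; 3025 = 5² · 11²
gcd takes min exponent of each prime: 5² = 25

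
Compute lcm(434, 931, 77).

lcm(434, 931) = 434·931/gcd = 404054/7 = 57722
lcm(57722, 77) = 57722·77/gcd = 4444594/7 = 634942

634942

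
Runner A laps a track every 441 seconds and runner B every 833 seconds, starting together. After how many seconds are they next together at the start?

441 = 3² · 7²; 833 = 7² · 17
max exponents: 3² · 7² · 17 = 7497

7497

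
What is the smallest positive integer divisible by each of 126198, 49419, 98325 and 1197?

146796668550

126198 = 2 · 3⁴ · 19 · 41; 49419 = 3² · 17² · 19; 98325 = 3² · 5² · 19 · 23; 1197 = 3² · 7 · 19
lcm takes max exponent of each prime: 2 · 3⁴ · 5² · 7 · 17² · 19 · 23 · 41 = 146796668550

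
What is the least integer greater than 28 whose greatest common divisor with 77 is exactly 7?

gcd(a, 77) = 7 forces 7 | a; write a = 7s. Then gcd(7s, 7·11) = 7·gcd(s, 11), so need gcd(s, 11) = 1.
7s > 28 gives s ≥ 5. The least s ≥ 5 coprime to 11 is 5, so a = 7·5 = 35.

35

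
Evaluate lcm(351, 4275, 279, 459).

lcm(351, 4275) = 351·4275/gcd = 1500525/9 = 166725
lcm(166725, 279) = 166725·279/gcd = 46516275/9 = 5168475
lcm(5168475, 459) = 5168475·459/gcd = 2372330025/27 = 87864075

87864075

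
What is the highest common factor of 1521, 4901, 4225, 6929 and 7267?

1521 = 3² · 13²; 4901 = 13² · 29; 4225 = 5² · 13²; 6929 = 13² · 41; 7267 = 13² · 43
gcd takes min exponent of each prime: 13² = 169

169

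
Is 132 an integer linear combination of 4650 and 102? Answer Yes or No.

By Bézout, 4650u + 102v = 132 has integer solutions iff gcd(4650, 102) | 132.
Euclid: 4650 = 45·102 + 60; 102 = 1·60 + 42; 60 = 1·42 + 18; 42 = 2·18 + 6; 18 = 3·6 + 0. gcd = 6; 132 mod 6 = 0. Yes.

Yes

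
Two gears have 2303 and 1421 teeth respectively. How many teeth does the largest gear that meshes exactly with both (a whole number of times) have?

2303 = 7² · 47
1421 = 7² · 29
Common: 7² = 49

49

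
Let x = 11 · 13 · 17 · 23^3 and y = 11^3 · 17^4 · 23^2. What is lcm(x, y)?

17583308721121

max exponent per prime: 11^3 · 13 · 17^4 · 23^3 = 17583308721121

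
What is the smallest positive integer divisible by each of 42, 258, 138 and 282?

1952286

lcm(42, 258) = 42·258/gcd = 10836/6 = 1806
lcm(1806, 138) = 1806·138/gcd = 249228/6 = 41538
lcm(41538, 282) = 41538·282/gcd = 11713716/6 = 1952286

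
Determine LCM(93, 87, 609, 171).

1076103

93 = 3 · 31; 87 = 3 · 29; 609 = 3 · 7 · 29; 171 = 3² · 19
lcm takes max exponent of each prime: 3² · 7 · 19 · 29 · 31 = 1076103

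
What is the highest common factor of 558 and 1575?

Euclid: 1575 = 2·558 + 459; 558 = 1·459 + 99; 459 = 4·99 + 63; 99 = 1·63 + 36; 63 = 1·36 + 27; 36 = 1·27 + 9; 27 = 3·9 + 0. Last nonzero remainder: 9.

9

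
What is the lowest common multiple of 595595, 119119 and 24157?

595595 = 5 · 7² · 11 · 13 · 17; 119119 = 7² · 11 · 13 · 17; 24157 = 7² · 17 · 29
lcm takes max exponent of each prime: 5 · 7² · 11 · 13 · 17 · 29 = 17272255

17272255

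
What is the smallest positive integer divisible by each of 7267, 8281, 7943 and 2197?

217566713

lcm(7267, 8281) = 7267·8281/gcd = 60178027/169 = 356083
lcm(356083, 7943) = 356083·7943/gcd = 2828367269/169 = 16735901
lcm(16735901, 2197) = 16735901·2197/gcd = 36768774497/169 = 217566713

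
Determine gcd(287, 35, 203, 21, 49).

7

gcd(287, 35): 287 = 8·35 + 7; 35 = 5·7 + 0 → 7
gcd(7, 203): 203 = 29·7 + 0 → 7
gcd(7, 21): 21 = 3·7 + 0 → 7
gcd(7, 49): 49 = 7·7 + 0 → 7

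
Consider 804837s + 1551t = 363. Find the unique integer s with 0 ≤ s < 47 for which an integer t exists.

gcd(804837, 1551) = 33 (Euclid: 804837 = 518·1551 + 1419; 1551 = 1·1419 + 132; 1419 = 10·132 + 99; 132 = 1·99 + 33; 99 = 3·33 + 0), and 33 | 363.
Extended Euclid: 804837·(-12) + 1551·(6227) = 33. Scale by 11: s₀ = -132.
General solution s = s₀ + 47k; reducing mod 47 gives s = 9 (and t = -4670).

9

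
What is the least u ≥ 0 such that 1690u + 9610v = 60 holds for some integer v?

182

Euclid: 9610 = 5·1690 + 1160; 1690 = 1·1160 + 530; 1160 = 2·530 + 100; 530 = 5·100 + 30; 100 = 3·30 + 10; 30 = 3·10 + 0 → gcd = 10; 60 = 10·6.
Back-substitution yields 1690·(-290) + 9610·(51) = 10, so one solution is u = -290·6 = -1740, v = 51·6 = 306.
Solutions in u differ by 9610/10 = 961; the one in [0, 961) is -1740 mod 961 = 182.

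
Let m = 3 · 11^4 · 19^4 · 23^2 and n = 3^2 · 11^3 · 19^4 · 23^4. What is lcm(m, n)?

max exponent per prime: 3^2 · 11^4 · 19^4 · 23^4 = 4805504607132009

4805504607132009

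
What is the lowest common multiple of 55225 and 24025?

53071225

55225 = 5² · 47²; 24025 = 5² · 31²
max exponents: 5² · 31² · 47² = 53071225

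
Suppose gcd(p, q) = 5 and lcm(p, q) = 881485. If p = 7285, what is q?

605

p·q = gcd·lcm = 5·881485 = 4407425, so q = 4407425/7285 = 605.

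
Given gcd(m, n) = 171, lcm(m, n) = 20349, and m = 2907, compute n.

1197

Using mn = gcd(m,n)·lcm(m,n) = 171·20349 = 3479679, we get n = 3479679/2907 = 1197.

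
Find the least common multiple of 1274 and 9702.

126126

1274 = 2 · 7² · 13; 9702 = 2 · 3² · 7² · 11
max exponents: 2 · 3² · 7² · 11 · 13 = 126126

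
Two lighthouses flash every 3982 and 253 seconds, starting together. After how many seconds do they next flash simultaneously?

gcd first: 3982 = 15·253 + 187; 253 = 1·187 + 66; 187 = 2·66 + 55; 66 = 1·55 + 11; 55 = 5·11 + 0 → gcd = 11
lcm = 3982·253/gcd = 1007446/11 = 91586

91586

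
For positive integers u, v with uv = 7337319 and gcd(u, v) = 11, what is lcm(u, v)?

gcd·lcm = product, so lcm = 7337319/11 = 667029.

667029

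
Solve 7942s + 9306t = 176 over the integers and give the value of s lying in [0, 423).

Euclid: 9306 = 1·7942 + 1364; 7942 = 5·1364 + 1122; 1364 = 1·1122 + 242; 1122 = 4·242 + 154; 242 = 1·154 + 88; 154 = 1·88 + 66; 88 = 1·66 + 22; 66 = 3·22 + 0 → gcd = 22; 176 = 22·8.
Back-substitution yields 7942·(-116) + 9306·(99) = 22, so one solution is s = -116·8 = -928, t = 99·8 = 792.
Solutions in s differ by 9306/22 = 423; the one in [0, 423) is -928 mod 423 = 341.

341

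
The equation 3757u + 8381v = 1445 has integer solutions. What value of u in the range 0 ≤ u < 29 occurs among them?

16

Euclid: 8381 = 2·3757 + 867; 3757 = 4·867 + 289; 867 = 3·289 + 0 → gcd = 289; 1445 = 289·5.
Back-substitution yields 3757·(9) + 8381·(-4) = 289, so one solution is u = 9·5 = 45, v = -4·5 = -20.
Solutions in u differ by 8381/289 = 29; the one in [0, 29) is 45 mod 29 = 16.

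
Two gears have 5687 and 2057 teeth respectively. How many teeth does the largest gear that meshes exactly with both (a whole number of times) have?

121

Euclid: 5687 = 2·2057 + 1573; 2057 = 1·1573 + 484; 1573 = 3·484 + 121; 484 = 4·121 + 0. Last nonzero remainder: 121.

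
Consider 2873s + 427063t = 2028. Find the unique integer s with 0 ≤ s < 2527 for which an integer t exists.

gcd(2873, 427063) = 169 (Euclid: 427063 = 148·2873 + 1859; 2873 = 1·1859 + 1014; 1859 = 1·1014 + 845; 1014 = 1·845 + 169; 845 = 5·169 + 0), and 169 | 2028.
Extended Euclid: 2873·(446) + 427063·(-3) = 169. Scale by 12: s₀ = 5352.
General solution s = s₀ + 2527k; reducing mod 2527 gives s = 298 (and t = -2).

298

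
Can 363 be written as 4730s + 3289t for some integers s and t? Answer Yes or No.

gcd(4730, 3289): 4730 = 1·3289 + 1441; 3289 = 2·1441 + 407; 1441 = 3·407 + 220; 407 = 1·220 + 187; 220 = 1·187 + 33; 187 = 5·33 + 22; 33 = 1·22 + 11; 22 = 2·11 + 0 → 11
11 divides 363, so a solution exists.

Yes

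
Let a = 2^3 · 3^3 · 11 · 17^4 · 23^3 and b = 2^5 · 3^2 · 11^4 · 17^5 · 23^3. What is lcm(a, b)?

218530771034929056

max exponent per prime: 2^5 · 3^3 · 11^4 · 17^5 · 23^3 = 218530771034929056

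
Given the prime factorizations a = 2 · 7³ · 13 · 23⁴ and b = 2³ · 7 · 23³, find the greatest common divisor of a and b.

170338

min exponent per shared prime: 2 · 7 · 23³ = 170338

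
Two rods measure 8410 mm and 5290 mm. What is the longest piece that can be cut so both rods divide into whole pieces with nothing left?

10

Euclid: 8410 = 1·5290 + 3120; 5290 = 1·3120 + 2170; 3120 = 1·2170 + 950; 2170 = 2·950 + 270; 950 = 3·270 + 140; 270 = 1·140 + 130; 140 = 1·130 + 10; 130 = 13·10 + 0. Last nonzero remainder: 10.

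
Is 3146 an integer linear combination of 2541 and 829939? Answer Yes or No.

Yes

gcd(2541, 829939): 829939 = 326·2541 + 1573; 2541 = 1·1573 + 968; 1573 = 1·968 + 605; 968 = 1·605 + 363; 605 = 1·363 + 242; 363 = 1·242 + 121; 242 = 2·121 + 0 → 121
121 divides 3146, so a solution exists.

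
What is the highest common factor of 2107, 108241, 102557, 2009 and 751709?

gcd(2107, 108241): 108241 = 51·2107 + 784; 2107 = 2·784 + 539; 784 = 1·539 + 245; 539 = 2·245 + 49; 245 = 5·49 + 0 → 49
gcd(49, 102557): 102557 = 2093·49 + 0 → 49
gcd(49, 2009): 2009 = 41·49 + 0 → 49
gcd(49, 751709): 751709 = 15341·49 + 0 → 49

49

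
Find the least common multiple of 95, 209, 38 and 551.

lcm(95, 209) = 95·209/gcd = 19855/19 = 1045
lcm(1045, 38) = 1045·38/gcd = 39710/19 = 2090
lcm(2090, 551) = 2090·551/gcd = 1151590/19 = 60610

60610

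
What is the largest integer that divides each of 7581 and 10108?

Euclid: 10108 = 1·7581 + 2527; 7581 = 3·2527 + 0. Last nonzero remainder: 2527.

2527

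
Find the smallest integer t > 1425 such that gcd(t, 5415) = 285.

1710

5415 = 285·19. Any t with gcd(t, 5415) = 285 is a multiple of 285, say 285s, with s coprime to 19.
Need s > 1425/285, so s ≥ 6. First s ≥ 6 with gcd(s, 19) = 1 is s = 6. Thus t = 285·6 = 1710.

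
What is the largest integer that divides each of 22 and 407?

22 = 2 · 11
407 = 11 · 37
Common: 11 = 11

11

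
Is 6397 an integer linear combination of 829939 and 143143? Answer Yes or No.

gcd(829939, 143143): 829939 = 5·143143 + 114224; 143143 = 1·114224 + 28919; 114224 = 3·28919 + 27467; 28919 = 1·27467 + 1452; 27467 = 18·1452 + 1331; 1452 = 1·1331 + 121; 1331 = 11·121 + 0 → 121
121 does not divide 6397, so a solution does not exist.

No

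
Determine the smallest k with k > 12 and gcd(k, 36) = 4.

16

Multiples of 4 above 12: 4·4, 4·5, … . Need the cofactor coprime to 36/4 = 9.
Checking s = 4, 5, … the first with gcd(s, 9) = 1 is s = 4, giving 16.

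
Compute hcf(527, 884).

17

Euclid: 884 = 1·527 + 357; 527 = 1·357 + 170; 357 = 2·170 + 17; 170 = 10·17 + 0. Last nonzero remainder: 17.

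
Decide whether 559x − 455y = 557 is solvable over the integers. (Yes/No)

No

gcd(559, 455): 559 = 1·455 + 104; 455 = 4·104 + 39; 104 = 2·39 + 26; 39 = 1·26 + 13; 26 = 2·13 + 0 → 13
13 does not divide 557, so a solution does not exist.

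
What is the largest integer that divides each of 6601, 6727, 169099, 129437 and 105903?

6601 = 7 · 23 · 41; 6727 = 7 · 31²; 169099 = 7³ · 17 · 29; 129437 = 7 · 11 · 41²; 105903 = 3² · 7 · 41²
gcd takes min exponent of each prime: 7 = 7

7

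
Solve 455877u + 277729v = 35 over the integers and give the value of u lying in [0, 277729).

129428

Euclid: 455877 = 1·277729 + 178148; 277729 = 1·178148 + 99581; 178148 = 1·99581 + 78567; 99581 = 1·78567 + 21014; 78567 = 3·21014 + 15525; 21014 = 1·15525 + 5489; 15525 = 2·5489 + 4547; 5489 = 1·4547 + 942; 4547 = 4·942 + 779; 942 = 1·779 + 163; 779 = 4·163 + 127; 163 = 1·127 + 36; 127 = 3·36 + 19; 36 = 1·19 + 17; 19 = 1·17 + 2; 17 = 8·2 + 1; 2 = 2·1 + 0 → gcd = 1; 35 = 1·35.
Back-substitution yields 455877·(-131199) + 277729·(215356) = 1, so one solution is u = -131199·35 = -4591965, v = 215356·35 = 7537460.
Solutions in u differ by 277729/1 = 277729; the one in [0, 277729) is -4591965 mod 277729 = 129428.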